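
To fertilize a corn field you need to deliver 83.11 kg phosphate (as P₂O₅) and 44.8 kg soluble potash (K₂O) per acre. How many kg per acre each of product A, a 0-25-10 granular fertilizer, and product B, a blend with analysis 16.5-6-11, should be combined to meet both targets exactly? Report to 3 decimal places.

300.191 kg product A, 134.372 kg product B

With a, b = kg per acre of product A and product B:
P₂O₅: 0.25·a + 0.06·b = 83.11
K₂O: 0.1·a + 0.11·b = 44.8
From row1: a = (83.11 − 0.06·b) / 0.25.
Into row2: 0.1·(83.11 − 0.06·b)/0.25 + 0.11·b = 44.8 → b = 134.3721, a = 300.1907.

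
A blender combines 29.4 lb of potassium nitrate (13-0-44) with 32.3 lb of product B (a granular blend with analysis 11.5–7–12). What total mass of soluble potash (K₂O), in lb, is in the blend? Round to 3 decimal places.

16.812 lb K₂O

K₂O mass = 44%×29.4 + 12%×32.3 = 16.812 lb.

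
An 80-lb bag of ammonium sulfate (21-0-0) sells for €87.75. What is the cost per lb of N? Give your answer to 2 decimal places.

N in bag = 80 × 21% = 16.8 lb.
Cost per lb N = €87.75 / 16.8 = €5.2232.

€5.22 per lb N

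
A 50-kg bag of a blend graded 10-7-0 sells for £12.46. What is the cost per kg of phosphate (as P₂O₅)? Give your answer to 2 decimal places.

P₂O₅ in bag = 50 × 7% = 3.5 kg.
Cost per kg P₂O₅ = £12.46 / 3.5 = £3.5600.

£3.56 per kg P₂O₅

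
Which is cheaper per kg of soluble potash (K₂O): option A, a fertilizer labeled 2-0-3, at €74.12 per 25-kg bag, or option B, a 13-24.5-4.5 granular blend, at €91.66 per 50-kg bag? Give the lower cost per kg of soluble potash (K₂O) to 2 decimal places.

€40.74 per kg K₂O (option B)

option A: K₂O per bag = 25 × 3% = 0.75 kg; cost = 74.12 / 0.75 = €98.8267/kg K₂O.
option B: K₂O per bag = 50 × 4.5% = 2.25 kg; cost = 91.66 / 2.25 = €40.7378/kg K₂O.
option B is cheaper.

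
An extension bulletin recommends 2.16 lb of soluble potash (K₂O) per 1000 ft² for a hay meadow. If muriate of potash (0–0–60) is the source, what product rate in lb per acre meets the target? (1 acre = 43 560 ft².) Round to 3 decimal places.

156.816 lb of product per acre

Product per 1000 ft² = 2.16 / 60% = 3.6 lb.
Convert to per acre: 3.6 × 43.56 = 156.816 lb.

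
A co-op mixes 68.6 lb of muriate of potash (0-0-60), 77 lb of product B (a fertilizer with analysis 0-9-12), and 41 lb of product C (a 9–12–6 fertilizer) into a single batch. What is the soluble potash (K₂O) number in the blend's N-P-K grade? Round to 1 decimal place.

Total mass = 68.6 + 77 + 41 = 186.6 lb.
K₂O mass = 60%×68.6 + 12%×77 + 6%×41 = 52.86 lb.
% K₂O = 52.86 / 186.6 = 28.328%.

28.3% K₂O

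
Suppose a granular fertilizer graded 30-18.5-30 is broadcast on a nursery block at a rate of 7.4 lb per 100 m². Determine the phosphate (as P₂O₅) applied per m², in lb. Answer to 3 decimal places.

P₂O₅ per 100 m² = 7.4 × 18.5% = 1.369 lb.
Convert to per m²: 1.369 × 0.01 = 0.01369 lb.

0.014 lb P₂O₅ per sq m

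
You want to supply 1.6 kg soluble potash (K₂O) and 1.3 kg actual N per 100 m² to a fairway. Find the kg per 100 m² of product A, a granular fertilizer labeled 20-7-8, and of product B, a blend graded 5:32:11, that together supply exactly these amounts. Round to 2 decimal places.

Per-100 m² balance (a = product A, b = product B):
K₂O: 0.08·a + 0.11·b = 1.6
N: 0.2·a + 0.05·b = 1.3
Eliminate b: (row1) − 0.11/0.05·(row2) → -0.36·a = -1.26, so a = 3.5.
Then b = (1.3 − 0.2·3.5) / 0.05 = 12.

3.50 kg product A, 12.00 kg product B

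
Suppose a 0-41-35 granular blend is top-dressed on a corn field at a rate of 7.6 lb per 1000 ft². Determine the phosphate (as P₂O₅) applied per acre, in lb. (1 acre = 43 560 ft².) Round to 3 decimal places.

P₂O₅ per 1000 ft² = 7.6 × 41% = 3.116 lb.
Convert to per acre: 3.116 × 43.56 = 135.73296 lb.

135.733 lb P₂O₅ per acre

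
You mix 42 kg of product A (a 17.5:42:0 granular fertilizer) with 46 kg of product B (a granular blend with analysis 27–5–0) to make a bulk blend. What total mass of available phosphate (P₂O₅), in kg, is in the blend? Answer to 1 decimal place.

P₂O₅ mass = 42%×42 + 5%×46 = 19.94 kg.

19.9 kg P₂O₅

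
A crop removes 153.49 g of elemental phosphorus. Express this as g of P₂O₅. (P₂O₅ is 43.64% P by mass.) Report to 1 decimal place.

P₂O₅ = 153.49 / 0.4364 = 351.719 g.

351.7 g P₂O₅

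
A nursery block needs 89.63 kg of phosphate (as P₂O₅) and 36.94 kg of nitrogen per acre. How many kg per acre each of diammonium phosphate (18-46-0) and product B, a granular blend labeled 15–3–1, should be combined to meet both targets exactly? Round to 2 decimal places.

Let a = kg of diammonium phosphate, b = kg of product B (per acre).
P₂O₅: 0.46·a + 0.03·b = 89.63
N: 0.18·a + 0.15·b = 36.94
From row1: a = (89.63 − 0.03·b) / 0.46.
Into row2: 0.18·(89.63 − 0.03·b)/0.46 + 0.15·b = 36.94 → b = 13.5063, a = 193.967.

193.97 kg diammonium phosphate, 13.51 kg product B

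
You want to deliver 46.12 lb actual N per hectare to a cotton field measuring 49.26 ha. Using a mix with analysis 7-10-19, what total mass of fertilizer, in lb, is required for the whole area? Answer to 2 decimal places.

32455.30 lb

Product per hectare = 46.12 / 7% = 658.857 lb.
Total product = 658.857 × 49.26 = 32455.303 lb.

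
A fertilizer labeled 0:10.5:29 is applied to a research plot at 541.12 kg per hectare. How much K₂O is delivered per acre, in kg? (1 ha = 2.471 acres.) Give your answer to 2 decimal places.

63.51 kg K₂O per acre

K₂O per hectare = 541.12 × 29% = 156.925 kg.
Convert to per acre: 156.925 × 0.404694 = 63.5066 kg.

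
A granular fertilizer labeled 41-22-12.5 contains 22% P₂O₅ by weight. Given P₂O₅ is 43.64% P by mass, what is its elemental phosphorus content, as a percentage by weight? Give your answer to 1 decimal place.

%P = 22 × 0.4364 = 9.6008%.

9.6% P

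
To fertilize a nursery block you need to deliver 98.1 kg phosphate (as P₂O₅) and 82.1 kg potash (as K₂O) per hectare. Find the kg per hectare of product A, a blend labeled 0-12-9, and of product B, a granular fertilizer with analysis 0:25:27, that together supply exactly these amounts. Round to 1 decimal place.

602.2 kg product A, 103.3 kg product B

Let a = kg of product A, b = kg of product B (per hectare).
P₂O₅: 0.12·a + 0.25·b = 98.1
K₂O: 0.09·a + 0.27·b = 82.1
Solving simultaneously: a = 602.222, b = 103.333.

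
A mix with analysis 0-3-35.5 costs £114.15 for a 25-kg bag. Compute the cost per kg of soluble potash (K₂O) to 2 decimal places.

£12.86 per kg K₂O

K₂O in bag = 25 × 35.5% = 8.875 kg.
Cost per kg K₂O = £114.15 / 8.875 = £12.8620.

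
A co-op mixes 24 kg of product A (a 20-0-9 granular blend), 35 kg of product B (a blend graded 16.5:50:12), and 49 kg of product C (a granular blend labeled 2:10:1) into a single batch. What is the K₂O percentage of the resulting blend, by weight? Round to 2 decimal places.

6.34% K₂O

Total mass = 24 + 35 + 49 = 108 kg.
K₂O mass = 9%×24 + 12%×35 + 1%×49 = 6.85 kg.
% K₂O = 6.85 / 108 = 6.34259%.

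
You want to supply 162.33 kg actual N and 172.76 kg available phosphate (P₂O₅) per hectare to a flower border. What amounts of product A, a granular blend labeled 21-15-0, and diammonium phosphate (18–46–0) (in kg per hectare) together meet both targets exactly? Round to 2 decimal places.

Per-hectare balance (a = product A, b = diammonium phosphate):
N: 0.21·a + 0.18·b = 162.33
P₂O₅: 0.15·a + 0.46·b = 172.76
Eliminate a: (row1) − 0.21/0.15·(row2) → -0.464·b = -79.534, so b = 171.409.
Back-substitute: a = (162.33 − 0.18·171.409) / 0.21 = 626.078.

626.08 kg product A, 171.41 kg diammonium phosphate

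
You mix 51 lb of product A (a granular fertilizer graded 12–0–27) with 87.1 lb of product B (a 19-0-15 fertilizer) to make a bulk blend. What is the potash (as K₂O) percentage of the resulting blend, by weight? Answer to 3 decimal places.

Total mass = 51 + 87.1 = 138.1 lb.
K₂O mass = 27%×51 + 15%×87.1 = 26.835 lb.
% K₂O = 26.835 / 138.1 = 19.4316%.

19.432% K₂O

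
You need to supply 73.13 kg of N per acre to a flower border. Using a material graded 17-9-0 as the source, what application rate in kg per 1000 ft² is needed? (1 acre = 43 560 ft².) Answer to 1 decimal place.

Product per acre = 73.13 / 17% = 430.176 kg.
Convert to per 1000 ft²: 430.176 × 0.0229568 = 9.87549 kg.

9.9 kg of product per thousand sq ft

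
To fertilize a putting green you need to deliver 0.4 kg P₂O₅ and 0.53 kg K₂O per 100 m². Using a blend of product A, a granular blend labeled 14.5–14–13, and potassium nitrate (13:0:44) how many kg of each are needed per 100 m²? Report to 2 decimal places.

Per-100 m² balance (a = product A, b = potassium nitrate):
P₂O₅: 0.14·a + 0·b = 0.4
K₂O: 0.13·a + 0.44·b = 0.53
From row1: a = (0.4 − 0·b) / 0.14.
Into row2: 0.13·(0.4 − 0·b)/0.14 + 0.44·b = 0.53 → b = 0.36039, a = 2.85714.

2.86 kg product A, 0.36 kg potassium nitrate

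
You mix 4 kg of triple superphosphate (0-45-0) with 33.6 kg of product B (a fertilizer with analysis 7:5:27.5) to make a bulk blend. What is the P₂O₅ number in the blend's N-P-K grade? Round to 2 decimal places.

9.26% P₂O₅

Total mass = 4 + 33.6 = 37.6 kg.
P₂O₅ mass = 45%×4 + 5%×33.6 = 3.48 kg.
% P₂O₅ = 3.48 / 37.6 = 9.25532%.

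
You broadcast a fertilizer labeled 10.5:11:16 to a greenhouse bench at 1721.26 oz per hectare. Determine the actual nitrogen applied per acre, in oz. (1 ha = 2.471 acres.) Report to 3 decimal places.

nitrogen per hectare = 1721.26 × 10.5% = 180.732 oz.
Convert to per acre: 180.732 × 0.404694 = 73.1414 oz.

73.141 oz N per acre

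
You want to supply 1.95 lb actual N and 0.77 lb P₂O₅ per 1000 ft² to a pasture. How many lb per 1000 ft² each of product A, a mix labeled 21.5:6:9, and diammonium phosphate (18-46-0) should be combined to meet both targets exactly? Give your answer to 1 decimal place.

Let a = lb of product A, b = lb of diammonium phosphate (per 1000 ft²).
N: 0.215·a + 0.18·b = 1.95
P₂O₅: 0.06·a + 0.46·b = 0.77
Solving simultaneously: a = 8.6084, b = 0.551078.

8.6 lb product A, 0.6 lb diammonium phosphate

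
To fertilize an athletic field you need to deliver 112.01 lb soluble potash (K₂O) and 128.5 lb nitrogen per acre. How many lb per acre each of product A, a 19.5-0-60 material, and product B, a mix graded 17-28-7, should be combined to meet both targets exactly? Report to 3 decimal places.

Per-acre balance (a = product A, b = product B):
K₂O: 0.6·a + 0.07·b = 112.01
N: 0.195·a + 0.17·b = 128.5
Eliminate a: (row1) − 0.6/0.195·(row2) → -0.453077·b = -283.375, so b = 625.4448.
Back-substitute: a = (112.01 − 0.07·625.4448) / 0.6 = 113.7148.

113.715 lb product A, 625.445 lb product B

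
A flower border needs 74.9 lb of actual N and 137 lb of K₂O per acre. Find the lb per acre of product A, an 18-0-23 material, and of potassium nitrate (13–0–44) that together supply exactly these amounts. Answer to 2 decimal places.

307.22 lb product A, 150.77 lb potassium nitrate

Let a = lb of product A, b = lb of potassium nitrate (per acre).
N: 0.18·a + 0.13·b = 74.9
K₂O: 0.23·a + 0.44·b = 137
From row1: a = (74.9 − 0.13·b) / 0.18.
Into row2: 0.23·(74.9 − 0.13·b)/0.18 + 0.44·b = 137 → b = 150.771, a = 307.221.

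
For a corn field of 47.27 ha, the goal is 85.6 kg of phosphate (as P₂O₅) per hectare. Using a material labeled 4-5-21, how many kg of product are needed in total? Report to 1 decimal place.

Product per hectare = 85.6 / 5% = 1712 kg.
Total product = 1712 × 47.27 = 80926.24 kg.

80926.2 kg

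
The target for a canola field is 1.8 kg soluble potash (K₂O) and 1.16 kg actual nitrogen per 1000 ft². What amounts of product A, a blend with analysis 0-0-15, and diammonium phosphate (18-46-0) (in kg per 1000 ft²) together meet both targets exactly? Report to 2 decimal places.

Let a = kg of product A, b = kg of diammonium phosphate (per 1000 ft²).
K₂O: 0.15·a + 0·b = 1.8
N: 0·a + 0.18·b = 1.16
Solving simultaneously: a = 12, b = 6.44444.

12.00 kg product A, 6.44 kg diammonium phosphate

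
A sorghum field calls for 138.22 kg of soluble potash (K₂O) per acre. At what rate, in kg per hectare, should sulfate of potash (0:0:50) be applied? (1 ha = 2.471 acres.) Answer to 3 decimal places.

Product per acre = 138.22 / 50% = 276.44 kg.
Convert to per hectare: 276.44 × 2.471 = 683.0832 kg.

683.083 kg of product per hectare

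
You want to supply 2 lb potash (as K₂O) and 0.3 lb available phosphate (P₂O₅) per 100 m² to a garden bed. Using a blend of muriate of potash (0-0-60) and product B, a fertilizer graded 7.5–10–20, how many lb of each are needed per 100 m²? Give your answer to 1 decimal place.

2.3 lb muriate of potash, 3.0 lb product B

With a, b = lb per 100 m² of muriate of potash and product B:
K₂O: 0.6·a + 0.2·b = 2
P₂O₅: 0·a + 0.1·b = 0.3
Solving simultaneously: a = 2.33333, b = 3.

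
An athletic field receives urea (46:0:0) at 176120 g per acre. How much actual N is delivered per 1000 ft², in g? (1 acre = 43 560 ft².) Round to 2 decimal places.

1859.85 g N per thousand sq ft

nitrogen per acre = 176120 × 46% = 81015.2 g.
Convert to per 1000 ft²: 81015.2 × 0.0229568 = 1859.853 g.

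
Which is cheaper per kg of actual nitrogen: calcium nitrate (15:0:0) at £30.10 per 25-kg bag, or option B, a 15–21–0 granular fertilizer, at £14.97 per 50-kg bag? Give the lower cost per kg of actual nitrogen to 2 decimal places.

calcium nitrate: N per bag = 25 × 15% = 3.75 kg; cost = 30.10 / 3.75 = £8.0267/kg N.
option B: N per bag = 50 × 15% = 7.5 kg; cost = 14.97 / 7.5 = £1.9960/kg N.
option B is cheaper.

£2.00 per kg N (option B)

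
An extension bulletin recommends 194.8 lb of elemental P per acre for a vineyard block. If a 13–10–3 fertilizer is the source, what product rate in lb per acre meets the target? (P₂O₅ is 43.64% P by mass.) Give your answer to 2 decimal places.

4463.79 lb of product per acre

As P₂O₅: 194.8 / 0.4364 = 446.379 lb per acre.
Product per acre = 446.379 / 10% = 4463.7947 lb.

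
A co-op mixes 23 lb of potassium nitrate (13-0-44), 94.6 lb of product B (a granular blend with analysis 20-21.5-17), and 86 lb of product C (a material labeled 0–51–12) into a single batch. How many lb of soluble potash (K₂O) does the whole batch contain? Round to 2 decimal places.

36.52 lb K₂O

K₂O mass = 44%×23 + 17%×94.6 + 12%×86 = 36.522 lb.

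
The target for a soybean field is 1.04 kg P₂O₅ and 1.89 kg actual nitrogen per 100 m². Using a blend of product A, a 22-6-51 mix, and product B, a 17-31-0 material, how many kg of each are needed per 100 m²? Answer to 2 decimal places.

7.05 kg product A, 1.99 kg product B

With a, b = kg per 100 m² of product A and product B:
P₂O₅: 0.06·a + 0.31·b = 1.04
N: 0.22·a + 0.17·b = 1.89
Eliminate b: (row1) − 0.31/0.17·(row2) → -0.341176·a = -2.40647, so a = 7.05345.
Then b = (1.89 − 0.22·7.05345) / 0.17 = 1.98966.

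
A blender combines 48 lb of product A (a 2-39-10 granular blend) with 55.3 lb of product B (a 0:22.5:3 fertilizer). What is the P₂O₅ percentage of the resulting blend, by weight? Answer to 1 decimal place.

Total mass = 48 + 55.3 = 103.3 lb.
P₂O₅ mass = 39%×48 + 22.5%×55.3 = 31.1625 lb.
% P₂O₅ = 31.1625 / 103.3 = 30.167%.

30.2% P₂O₅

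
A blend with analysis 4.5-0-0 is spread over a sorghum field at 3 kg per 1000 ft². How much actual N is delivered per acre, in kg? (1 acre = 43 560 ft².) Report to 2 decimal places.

nitrogen per 1000 ft² = 3 × 4.5% = 0.135 kg.
Convert to per acre: 0.135 × 43.56 = 5.8806 kg.

5.88 kg N per acre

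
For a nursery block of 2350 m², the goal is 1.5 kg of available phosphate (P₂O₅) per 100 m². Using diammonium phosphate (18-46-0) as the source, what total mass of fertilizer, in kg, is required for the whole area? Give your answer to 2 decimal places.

76.63 kg

Product per 100 m² = 1.5 / 46% = 3.26087 kg.
Total product = 3.26087 × 2350 / 100 = 76.6304 kg.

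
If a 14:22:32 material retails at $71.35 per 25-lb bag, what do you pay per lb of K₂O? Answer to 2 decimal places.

K₂O in bag = 25 × 32% = 8 lb.
Cost per lb K₂O = $71.35 / 8 = $8.9187.

$8.92 per lb K₂O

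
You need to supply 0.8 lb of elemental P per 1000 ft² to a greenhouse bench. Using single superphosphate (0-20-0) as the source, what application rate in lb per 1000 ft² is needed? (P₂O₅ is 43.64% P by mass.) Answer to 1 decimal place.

As P₂O₅: 0.8 / 0.4364 = 1.83318 lb per 1000 ft².
Product per 1000 ft² = 1.83318 / 20% = 9.1659 lb.

9.2 lb of product per thousand sq ft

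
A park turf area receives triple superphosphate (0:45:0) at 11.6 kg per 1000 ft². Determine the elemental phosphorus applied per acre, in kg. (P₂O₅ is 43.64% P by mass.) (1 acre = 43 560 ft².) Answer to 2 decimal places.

99.23 kg P per acre

P₂O₅ per 1000 ft² = 11.6 × 45% = 5.22 kg.
Elemental P = 5.22 × 0.4364 = 2.27801 kg per 1000 ft².
Convert to per acre: 2.27801 × 43.56 = 99.23003 kg.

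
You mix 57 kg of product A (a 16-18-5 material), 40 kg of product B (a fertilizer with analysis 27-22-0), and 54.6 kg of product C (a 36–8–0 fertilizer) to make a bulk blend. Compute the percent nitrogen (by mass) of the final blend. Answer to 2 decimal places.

Total mass = 57 + 40 + 54.6 = 151.6 kg.
N mass = 16%×57 + 27%×40 + 36%×54.6 = 39.576 kg.
% N = 39.576 / 151.6 = 26.1055%.

26.11% N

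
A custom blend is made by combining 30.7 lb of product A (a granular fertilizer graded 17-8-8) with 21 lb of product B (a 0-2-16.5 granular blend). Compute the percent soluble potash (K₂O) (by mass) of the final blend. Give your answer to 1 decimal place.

11.5% K₂O

Total mass = 30.7 + 21 = 51.7 lb.
K₂O mass = 8%×30.7 + 16.5%×21 = 5.921 lb.
% K₂O = 5.921 / 51.7 = 11.4526%.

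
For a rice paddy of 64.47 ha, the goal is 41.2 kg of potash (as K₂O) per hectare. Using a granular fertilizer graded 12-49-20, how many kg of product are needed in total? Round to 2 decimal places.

Product per hectare = 41.2 / 20% = 206 kg.
Total product = 206 × 64.47 = 13280.82 kg.

13280.82 kg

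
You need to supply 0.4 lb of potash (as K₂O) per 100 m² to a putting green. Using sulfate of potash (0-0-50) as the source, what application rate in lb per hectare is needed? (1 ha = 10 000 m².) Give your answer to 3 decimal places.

80.000 lb of product per hectare

Product per 100 m² = 0.4 / 50% = 0.8 lb.
Convert to per hectare: 0.8 × 100 = 80 lb.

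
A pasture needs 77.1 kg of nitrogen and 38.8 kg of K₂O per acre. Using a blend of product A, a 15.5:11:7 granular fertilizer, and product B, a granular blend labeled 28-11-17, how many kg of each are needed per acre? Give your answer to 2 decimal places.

332.30 kg product A, 91.41 kg product B

Let a = kg of product A, b = kg of product B (per acre).
N: 0.155·a + 0.28·b = 77.1
K₂O: 0.07·a + 0.17·b = 38.8
Solving simultaneously: a = 332.296, b = 91.4074.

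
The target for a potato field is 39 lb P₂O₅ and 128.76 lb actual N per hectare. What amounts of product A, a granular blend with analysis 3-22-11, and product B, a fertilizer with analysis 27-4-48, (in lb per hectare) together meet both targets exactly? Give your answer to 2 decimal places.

Let a = lb of product A, b = lb of product B (per hectare).
P₂O₅: 0.22·a + 0.04·b = 39
N: 0.03·a + 0.27·b = 128.76
Eliminate b: (row1) − 0.04/0.27·(row2) → 0.215556·a = 19.9244, so a = 92.433.
Then b = (128.76 − 0.03·92.433) / 0.27 = 466.619.

92.43 lb product A, 466.62 lb product B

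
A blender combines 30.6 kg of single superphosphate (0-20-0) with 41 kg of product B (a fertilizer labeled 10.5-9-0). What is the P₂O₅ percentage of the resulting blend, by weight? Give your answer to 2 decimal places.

Total mass = 30.6 + 41 = 71.6 kg.
P₂O₅ mass = 20%×30.6 + 9%×41 = 9.81 kg.
% P₂O₅ = 9.81 / 71.6 = 13.7011%.

13.70% P₂O₅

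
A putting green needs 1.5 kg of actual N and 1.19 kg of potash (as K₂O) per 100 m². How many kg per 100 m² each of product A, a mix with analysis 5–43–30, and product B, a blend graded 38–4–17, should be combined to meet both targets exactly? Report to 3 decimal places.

Let a = kg of product A, b = kg of product B (per 100 m²).
N: 0.05·a + 0.38·b = 1.5
K₂O: 0.3·a + 0.17·b = 1.19
From row1: a = (1.5 − 0.38·b) / 0.05.
Into row2: 0.3·(1.5 − 0.38·b)/0.05 + 0.17·b = 1.19 → b = 3.70142, a = 1.86919.

1.869 kg product A, 3.701 kg product B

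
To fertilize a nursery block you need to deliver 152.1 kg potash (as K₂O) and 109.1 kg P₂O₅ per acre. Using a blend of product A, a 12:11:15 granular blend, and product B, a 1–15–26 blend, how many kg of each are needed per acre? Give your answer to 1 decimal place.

Let a = kg of product A, b = kg of product B (per acre).
K₂O: 0.15·a + 0.26·b = 152.1
P₂O₅: 0.11·a + 0.15·b = 109.1
Solving simultaneously: a = 910, b = 60.

910.0 kg product A, 60.0 kg product B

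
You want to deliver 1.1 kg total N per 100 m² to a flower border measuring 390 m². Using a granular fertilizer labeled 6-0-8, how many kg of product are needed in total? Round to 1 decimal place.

71.5 kg

Product per 100 m² = 1.1 / 6% = 18.3333 kg.
Total product = 18.3333 × 390 / 100 = 71.5 kg.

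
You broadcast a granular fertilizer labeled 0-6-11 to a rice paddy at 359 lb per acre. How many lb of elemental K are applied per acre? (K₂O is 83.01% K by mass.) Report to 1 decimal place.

32.8 lb K per acre

K₂O per acre = 359 × 11% = 39.49 lb.
Elemental K = 39.49 × 0.8301 = 32.7806 lb per acre.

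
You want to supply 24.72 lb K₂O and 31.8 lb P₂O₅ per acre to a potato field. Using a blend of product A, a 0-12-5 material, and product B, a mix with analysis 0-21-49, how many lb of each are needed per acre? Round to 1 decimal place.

215.1 lb product A, 28.5 lb product B

Per-acre balance (a = product A, b = product B):
K₂O: 0.05·a + 0.49·b = 24.72
P₂O₅: 0.12·a + 0.21·b = 31.8
From row1: a = (24.72 − 0.49·b) / 0.05.
Into row2: 0.12·(24.72 − 0.49·b)/0.05 + 0.21·b = 31.8 → b = 28.4969, a = 215.13.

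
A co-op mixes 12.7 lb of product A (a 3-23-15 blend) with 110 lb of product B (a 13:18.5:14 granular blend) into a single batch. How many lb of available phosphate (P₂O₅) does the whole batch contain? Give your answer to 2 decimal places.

P₂O₅ mass = 23%×12.7 + 18.5%×110 = 23.271 lb.

23.27 lb P₂O₅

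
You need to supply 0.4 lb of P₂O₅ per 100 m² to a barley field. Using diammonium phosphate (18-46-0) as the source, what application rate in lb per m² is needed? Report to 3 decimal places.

Product per 100 m² = 0.4 / 46% = 0.869565 lb.
Convert to per m²: 0.869565 × 0.01 = 0.00869565 lb.

0.009 lb of product per sq m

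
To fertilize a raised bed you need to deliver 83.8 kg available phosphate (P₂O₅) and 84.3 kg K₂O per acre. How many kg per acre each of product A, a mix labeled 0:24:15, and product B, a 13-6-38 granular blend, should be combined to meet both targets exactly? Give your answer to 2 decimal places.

Let a = kg of product A, b = kg of product B (per acre).
P₂O₅: 0.24·a + 0.06·b = 83.8
K₂O: 0.15·a + 0.38·b = 84.3
From row1: a = (83.8 − 0.06·b) / 0.24.
Into row2: 0.15·(83.8 − 0.06·b)/0.24 + 0.38·b = 84.3 → b = 93.2117, a = 325.864.

325.86 kg product A, 93.21 kg product B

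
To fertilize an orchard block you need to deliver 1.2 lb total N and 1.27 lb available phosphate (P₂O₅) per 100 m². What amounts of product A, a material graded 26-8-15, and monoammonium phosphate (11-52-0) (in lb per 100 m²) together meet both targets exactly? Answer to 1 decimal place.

3.8 lb product A, 1.9 lb monoammonium phosphate

Let a = lb of product A, b = lb of monoammonium phosphate (per 100 m²).
N: 0.26·a + 0.11·b = 1.2
P₂O₅: 0.08·a + 0.52·b = 1.27
Solving simultaneously: a = 3.83149, b = 1.85285.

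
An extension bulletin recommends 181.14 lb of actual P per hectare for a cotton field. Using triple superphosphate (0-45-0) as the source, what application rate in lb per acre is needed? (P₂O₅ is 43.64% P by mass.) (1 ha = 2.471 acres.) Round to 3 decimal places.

373.288 lb of product per acre

As P₂O₅: 181.14 / 0.4364 = 415.078 lb per hectare.
Product per hectare = 415.078 / 45% = 922.395 lb.
Convert to per acre: 922.395 × 0.404694 = 373.2883 lb.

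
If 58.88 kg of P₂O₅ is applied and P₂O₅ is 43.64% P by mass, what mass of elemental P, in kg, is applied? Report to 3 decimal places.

P = 58.88 × 0.4364 = 25.6952 kg.

25.695 kg P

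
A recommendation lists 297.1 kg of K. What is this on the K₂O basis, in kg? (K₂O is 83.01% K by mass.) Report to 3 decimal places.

K₂O = 297.1 / 0.8301 = 357.9087 kg.

357.909 kg K₂O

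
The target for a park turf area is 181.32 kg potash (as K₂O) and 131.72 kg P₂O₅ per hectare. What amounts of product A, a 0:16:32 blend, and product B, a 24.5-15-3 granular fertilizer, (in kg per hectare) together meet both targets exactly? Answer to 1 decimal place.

Per-hectare balance (a = product A, b = product B):
K₂O: 0.32·a + 0.03·b = 181.32
P₂O₅: 0.16·a + 0.15·b = 131.72
Eliminate b: (row1) − 0.03/0.15·(row2) → 0.288·a = 154.976, so a = 538.111.
Then b = (131.72 − 0.16·538.111) / 0.15 = 304.148.

538.1 kg product A, 304.1 kg product B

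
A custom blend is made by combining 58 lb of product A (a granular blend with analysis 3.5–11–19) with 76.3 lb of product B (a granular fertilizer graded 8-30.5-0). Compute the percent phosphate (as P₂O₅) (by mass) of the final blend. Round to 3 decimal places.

22.079% P₂O₅

Total mass = 58 + 76.3 = 134.3 lb.
P₂O₅ mass = 11%×58 + 30.5%×76.3 = 29.6515 lb.
% P₂O₅ = 29.6515 / 134.3 = 22.0786%.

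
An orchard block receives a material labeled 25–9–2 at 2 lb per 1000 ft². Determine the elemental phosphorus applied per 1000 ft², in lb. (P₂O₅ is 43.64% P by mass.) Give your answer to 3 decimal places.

P₂O₅ per 1000 ft² = 2 × 9% = 0.18 lb.
Elemental P = 0.18 × 0.4364 = 0.078552 lb per 1000 ft².

0.079 lb P per thousand sq ft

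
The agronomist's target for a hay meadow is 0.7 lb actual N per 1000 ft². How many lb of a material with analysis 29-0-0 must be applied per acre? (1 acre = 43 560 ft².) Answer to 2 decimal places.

Product per 1000 ft² = 0.7 / 29% = 2.41379 lb.
Convert to per acre: 2.41379 × 43.56 = 105.1448 lb.

105.14 lb of product per acre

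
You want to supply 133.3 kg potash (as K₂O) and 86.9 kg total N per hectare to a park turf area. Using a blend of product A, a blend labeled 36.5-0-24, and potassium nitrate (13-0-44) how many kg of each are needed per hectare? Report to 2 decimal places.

161.57 kg product A, 214.83 kg potassium nitrate

With a, b = kg per hectare of product A and potassium nitrate:
K₂O: 0.24·a + 0.44·b = 133.3
N: 0.365·a + 0.13·b = 86.9
Eliminate b: (row1) − 0.44/0.13·(row2) → -0.995385·a = -160.823, so a = 161.569.
Then b = (86.9 − 0.365·161.569) / 0.13 = 214.826.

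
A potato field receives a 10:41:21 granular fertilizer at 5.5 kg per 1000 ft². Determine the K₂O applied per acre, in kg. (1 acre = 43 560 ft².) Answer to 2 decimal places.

50.31 kg K₂O per acre

K₂O per 1000 ft² = 5.5 × 21% = 1.155 kg.
Convert to per acre: 1.155 × 43.56 = 50.3118 kg.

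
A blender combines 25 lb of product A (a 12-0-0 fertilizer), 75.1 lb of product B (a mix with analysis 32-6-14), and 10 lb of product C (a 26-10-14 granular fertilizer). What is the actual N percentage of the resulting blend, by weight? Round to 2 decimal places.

Total mass = 25 + 75.1 + 10 = 110.1 lb.
N mass = 12%×25 + 32%×75.1 + 26%×10 = 29.632 lb.
% N = 29.632 / 110.1 = 26.9137%.

26.91% N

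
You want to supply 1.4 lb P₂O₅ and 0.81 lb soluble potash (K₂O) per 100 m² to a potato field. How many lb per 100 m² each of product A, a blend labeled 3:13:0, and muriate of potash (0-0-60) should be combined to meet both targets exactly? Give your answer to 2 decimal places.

10.77 lb product A, 1.35 lb muriate of potash

With a, b = lb per 100 m² of product A and muriate of potash:
P₂O₅: 0.13·a + 0·b = 1.4
K₂O: 0·a + 0.6·b = 0.81
Solving simultaneously: a = 10.7692, b = 1.35.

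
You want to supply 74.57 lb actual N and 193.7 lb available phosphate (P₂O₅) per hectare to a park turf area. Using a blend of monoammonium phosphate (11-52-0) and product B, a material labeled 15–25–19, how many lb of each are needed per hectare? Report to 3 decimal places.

With a, b = lb per hectare of monoammonium phosphate and product B:
N: 0.11·a + 0.15·b = 74.57
P₂O₅: 0.52·a + 0.25·b = 193.7
Solving simultaneously: a = 206.1881, b = 345.9287.

206.188 lb monoammonium phosphate, 345.929 lb product B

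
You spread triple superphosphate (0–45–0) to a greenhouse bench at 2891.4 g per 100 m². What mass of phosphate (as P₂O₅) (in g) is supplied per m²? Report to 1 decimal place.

13.0 g P₂O₅ per sq m

P₂O₅ per 100 m² = 2891.4 × 45% = 1301.13 g.
Convert to per m²: 1301.13 × 0.01 = 13.0113 g.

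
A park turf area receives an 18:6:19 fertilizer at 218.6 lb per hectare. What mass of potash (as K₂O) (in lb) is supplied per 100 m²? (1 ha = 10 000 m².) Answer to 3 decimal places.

K₂O per hectare = 218.6 × 19% = 41.534 lb.
Convert to per 100 m²: 41.534 × 0.01 = 0.41534 lb.

0.415 lb K₂O per hundred sq m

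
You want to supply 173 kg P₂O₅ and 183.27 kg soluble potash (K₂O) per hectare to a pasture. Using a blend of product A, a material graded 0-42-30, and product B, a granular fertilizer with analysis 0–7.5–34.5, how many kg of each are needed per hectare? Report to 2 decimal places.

375.32 kg product A, 204.85 kg product B

Per-hectare balance (a = product A, b = product B):
P₂O₅: 0.42·a + 0.075·b = 173
K₂O: 0.3·a + 0.345·b = 183.27
Eliminate b: (row1) − 0.075/0.345·(row2) → 0.354783·a = 133.159, so a = 375.3248.
Then b = (183.27 − 0.3·375.3248) / 0.345 = 204.848.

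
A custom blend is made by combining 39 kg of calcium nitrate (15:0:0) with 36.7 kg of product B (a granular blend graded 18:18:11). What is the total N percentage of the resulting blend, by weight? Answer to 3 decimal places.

Total mass = 39 + 36.7 = 75.7 kg.
N mass = 15%×39 + 18%×36.7 = 12.456 kg.
% N = 12.456 / 75.7 = 16.4544%.

16.454% N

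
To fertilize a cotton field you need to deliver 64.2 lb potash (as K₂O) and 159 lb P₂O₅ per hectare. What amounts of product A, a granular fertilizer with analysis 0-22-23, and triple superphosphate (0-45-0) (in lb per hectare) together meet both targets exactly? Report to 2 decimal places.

279.13 lb product A, 216.87 lb triple superphosphate

Let a = lb of product A, b = lb of triple superphosphate (per hectare).
K₂O: 0.23·a + 0·b = 64.2
P₂O₅: 0.22·a + 0.45·b = 159
Eliminate a: (row1) − 0.23/0.22·(row2) → -0.470455·b = -102.027, so b = 216.8696.
Back-substitute: a = (64.2 − 0·216.8696) / 0.23 = 279.1304.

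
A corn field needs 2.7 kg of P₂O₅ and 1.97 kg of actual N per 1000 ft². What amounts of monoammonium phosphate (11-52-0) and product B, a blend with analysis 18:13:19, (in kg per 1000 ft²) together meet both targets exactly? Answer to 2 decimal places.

With a, b = kg per 1000 ft² of monoammonium phosphate and product B:
P₂O₅: 0.52·a + 0.13·b = 2.7
N: 0.11·a + 0.18·b = 1.97
From row1: a = (2.7 − 0.13·b) / 0.52.
Into row2: 0.11·(2.7 − 0.13·b)/0.52 + 0.18·b = 1.97 → b = 9.17276, a = 2.89912.

2.90 kg monoammonium phosphate, 9.17 kg product B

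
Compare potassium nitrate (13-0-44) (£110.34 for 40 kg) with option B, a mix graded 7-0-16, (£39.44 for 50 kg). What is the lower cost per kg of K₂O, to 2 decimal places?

£4.93 per kg K₂O (option B)

potassium nitrate: K₂O per bag = 40 × 44% = 17.6 kg; cost = 110.34 / 17.6 = £6.2693/kg K₂O.
option B: K₂O per bag = 50 × 16% = 8 kg; cost = 39.44 / 8 = £4.9300/kg K₂O.
option B is cheaper.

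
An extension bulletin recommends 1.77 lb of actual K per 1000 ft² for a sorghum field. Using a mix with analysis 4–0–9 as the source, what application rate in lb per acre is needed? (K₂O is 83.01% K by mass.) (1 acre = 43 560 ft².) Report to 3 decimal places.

1032.020 lb of product per acre

As K₂O: 1.77 / 0.8301 = 2.13227 lb per 1000 ft².
Product per 1000 ft² = 2.13227 / 9% = 23.6919 lb.
Convert to per acre: 23.6919 × 43.56 = 1032.0202 lb.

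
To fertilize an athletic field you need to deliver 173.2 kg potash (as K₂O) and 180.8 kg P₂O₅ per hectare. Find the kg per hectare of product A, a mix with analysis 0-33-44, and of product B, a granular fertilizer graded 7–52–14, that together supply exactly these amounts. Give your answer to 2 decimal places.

Let a = kg of product A, b = kg of product B (per hectare).
K₂O: 0.44·a + 0.14·b = 173.2
P₂O₅: 0.33·a + 0.52·b = 180.8
Eliminate b: (row1) − 0.14/0.52·(row2) → 0.351154·a = 124.523, so a = 354.611.
Then b = (180.8 − 0.33·354.611) / 0.52 = 122.651.

354.61 kg product A, 122.65 kg product B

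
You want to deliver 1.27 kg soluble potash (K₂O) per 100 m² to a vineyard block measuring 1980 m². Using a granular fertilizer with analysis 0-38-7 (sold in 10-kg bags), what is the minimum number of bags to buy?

36 bags

Product per 100 m² = 1.27 / 7% = 18.1429 kg.
Total product = 18.1429 × 1980 / 100 = 359.229 kg.
Bags = ⌈359.229 / 10⌉ = 36.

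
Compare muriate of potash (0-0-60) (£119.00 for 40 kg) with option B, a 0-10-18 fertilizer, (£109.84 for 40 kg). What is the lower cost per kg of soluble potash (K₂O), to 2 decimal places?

£4.96 per kg K₂O (muriate of potash)

muriate of potash: K₂O per bag = 40 × 60% = 24 kg; cost = 119.00 / 24 = £4.9583/kg K₂O.
option B: K₂O per bag = 40 × 18% = 7.2 kg; cost = 109.84 / 7.2 = £15.2556/kg K₂O.
muriate of potash is cheaper.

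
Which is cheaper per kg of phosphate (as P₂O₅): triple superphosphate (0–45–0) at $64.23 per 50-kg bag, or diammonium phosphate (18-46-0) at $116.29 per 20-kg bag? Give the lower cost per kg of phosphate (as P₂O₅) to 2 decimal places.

triple superphosphate: P₂O₅ per bag = 50 × 45% = 22.5 kg; cost = 64.23 / 22.5 = $2.8547/kg P₂O₅.
diammonium phosphate: P₂O₅ per bag = 20 × 46% = 9.2 kg; cost = 116.29 / 9.2 = $12.6402/kg P₂O₅.
triple superphosphate is cheaper.

$2.85 per kg P₂O₅ (triple superphosphate)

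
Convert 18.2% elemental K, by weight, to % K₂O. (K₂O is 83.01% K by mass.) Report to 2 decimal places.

21.93% K₂O

%K₂O = 18.2 / 0.8301 = 21.9251%.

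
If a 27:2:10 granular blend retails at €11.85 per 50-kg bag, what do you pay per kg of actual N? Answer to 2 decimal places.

N in bag = 50 × 27% = 13.5 kg.
Cost per kg N = €11.85 / 13.5 = €0.8778.

€0.88 per kg N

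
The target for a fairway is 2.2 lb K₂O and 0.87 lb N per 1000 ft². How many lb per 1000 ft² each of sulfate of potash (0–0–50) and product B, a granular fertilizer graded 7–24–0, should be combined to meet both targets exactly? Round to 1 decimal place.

4.4 lb sulfate of potash, 12.4 lb product B

Let a = lb of sulfate of potash, b = lb of product B (per 1000 ft²).
K₂O: 0.5·a + 0·b = 2.2
N: 0·a + 0.07·b = 0.87
Solving simultaneously: a = 4.4, b = 12.4286.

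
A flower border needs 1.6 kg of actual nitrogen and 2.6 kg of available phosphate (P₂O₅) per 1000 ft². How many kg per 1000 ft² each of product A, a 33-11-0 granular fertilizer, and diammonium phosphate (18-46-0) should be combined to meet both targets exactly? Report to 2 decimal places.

Let a = kg of product A, b = kg of diammonium phosphate (per 1000 ft²).
N: 0.33·a + 0.18·b = 1.6
P₂O₅: 0.11·a + 0.46·b = 2.6
Solving simultaneously: a = 2.0303, b = 5.16667.

2.03 kg product A, 5.17 kg diammonium phosphate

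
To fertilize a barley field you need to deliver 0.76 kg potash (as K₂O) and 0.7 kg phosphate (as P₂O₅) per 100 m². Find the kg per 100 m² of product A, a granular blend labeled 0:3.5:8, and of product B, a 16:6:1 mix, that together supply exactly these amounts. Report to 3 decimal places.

8.674 kg product A, 6.607 kg product B

With a, b = kg per 100 m² of product A and product B:
K₂O: 0.08·a + 0.01·b = 0.76
P₂O₅: 0.035·a + 0.06·b = 0.7
Eliminate b: (row1) − 0.01/0.06·(row2) → 0.0741667·a = 0.643333, so a = 8.67416.
Then b = (0.7 − 0.035·8.67416) / 0.06 = 6.60674.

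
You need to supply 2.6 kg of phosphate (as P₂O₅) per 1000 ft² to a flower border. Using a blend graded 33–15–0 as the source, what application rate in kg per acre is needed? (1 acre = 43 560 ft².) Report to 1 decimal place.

Product per 1000 ft² = 2.6 / 15% = 17.3333 kg.
Convert to per acre: 17.3333 × 43.56 = 755.04 kg.

755.0 kg of product per acre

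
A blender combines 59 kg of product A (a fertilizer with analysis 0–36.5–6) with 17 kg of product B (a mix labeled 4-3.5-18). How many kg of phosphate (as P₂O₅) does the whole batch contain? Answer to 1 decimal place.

P₂O₅ mass = 36.5%×59 + 3.5%×17 = 22.13 kg.

22.1 kg P₂O₅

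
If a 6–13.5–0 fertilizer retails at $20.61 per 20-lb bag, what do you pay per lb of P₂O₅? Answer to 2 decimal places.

$7.63 per lb P₂O₅

P₂O₅ in bag = 20 × 13.5% = 2.7 lb.
Cost per lb P₂O₅ = $20.61 / 2.7 = $7.6333.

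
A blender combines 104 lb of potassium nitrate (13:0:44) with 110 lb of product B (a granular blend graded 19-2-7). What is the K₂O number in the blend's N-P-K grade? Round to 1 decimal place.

25.0% K₂O

Total mass = 104 + 110 = 214 lb.
K₂O mass = 44%×104 + 7%×110 = 53.46 lb.
% K₂O = 53.46 / 214 = 24.9813%.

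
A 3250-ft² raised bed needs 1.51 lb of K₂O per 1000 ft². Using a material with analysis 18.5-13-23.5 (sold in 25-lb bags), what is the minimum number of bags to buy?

1 bags

Product per 1000 ft² = 1.51 / 23.5% = 6.42553 lb.
Total product = 6.42553 × 3250 / 1000 = 20.883 lb.
Bags = ⌈20.883 / 25⌉ = 1.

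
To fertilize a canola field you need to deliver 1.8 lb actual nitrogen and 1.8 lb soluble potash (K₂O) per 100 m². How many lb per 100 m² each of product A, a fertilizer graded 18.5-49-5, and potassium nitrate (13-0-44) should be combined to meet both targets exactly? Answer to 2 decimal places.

Let a = lb of product A, b = lb of potassium nitrate (per 100 m²).
N: 0.185·a + 0.13·b = 1.8
K₂O: 0.05·a + 0.44·b = 1.8
Solving simultaneously: a = 7.44993, b = 3.24433.

7.45 lb product A, 3.24 lb potassium nitrate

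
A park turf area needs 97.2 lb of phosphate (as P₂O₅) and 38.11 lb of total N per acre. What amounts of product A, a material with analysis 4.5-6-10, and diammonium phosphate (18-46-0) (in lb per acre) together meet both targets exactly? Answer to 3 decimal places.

3.495 lb product A, 210.848 lb diammonium phosphate

With a, b = lb per acre of product A and diammonium phosphate:
P₂O₅: 0.06·a + 0.46·b = 97.2
N: 0.045·a + 0.18·b = 38.11
Eliminate a: (row1) − 0.06/0.045·(row2) → 0.22·b = 46.3867, so b = 210.84848.
Back-substitute: a = (97.2 − 0.46·210.84848) / 0.06 = 3.49495.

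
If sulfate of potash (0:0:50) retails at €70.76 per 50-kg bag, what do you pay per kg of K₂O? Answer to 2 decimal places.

€2.83 per kg K₂O

K₂O in bag = 50 × 50% = 25 kg.
Cost per kg K₂O = €70.76 / 25 = €2.8304.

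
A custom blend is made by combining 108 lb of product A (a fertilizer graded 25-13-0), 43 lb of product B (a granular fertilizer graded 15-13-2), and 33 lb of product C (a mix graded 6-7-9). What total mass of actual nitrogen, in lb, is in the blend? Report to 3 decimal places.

35.430 lb N

N mass = 25%×108 + 15%×43 + 6%×33 = 35.43 lb.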